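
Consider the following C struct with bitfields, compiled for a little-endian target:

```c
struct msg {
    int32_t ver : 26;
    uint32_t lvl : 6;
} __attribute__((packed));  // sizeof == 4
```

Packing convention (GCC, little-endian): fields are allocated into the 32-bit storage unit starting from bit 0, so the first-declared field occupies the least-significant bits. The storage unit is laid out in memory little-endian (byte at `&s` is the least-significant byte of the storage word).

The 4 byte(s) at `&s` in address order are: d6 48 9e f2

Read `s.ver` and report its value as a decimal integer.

[0]=0xd6 [1]=0x48 [2]=0x9e [3]=0xf2 (little-endian) → word 0xf29e48d6
ver:26 @ bit 0 → (0xf29e48d6>>0)&0x3ffffff = 0x29e48d6  ←
lvl:6 @ bit 26 → (0xf29e48d6>>26)&0x3f = 0x3c
ver signed 26b, MSB=1: 43927766 - 67108864 = -23181098

-23181098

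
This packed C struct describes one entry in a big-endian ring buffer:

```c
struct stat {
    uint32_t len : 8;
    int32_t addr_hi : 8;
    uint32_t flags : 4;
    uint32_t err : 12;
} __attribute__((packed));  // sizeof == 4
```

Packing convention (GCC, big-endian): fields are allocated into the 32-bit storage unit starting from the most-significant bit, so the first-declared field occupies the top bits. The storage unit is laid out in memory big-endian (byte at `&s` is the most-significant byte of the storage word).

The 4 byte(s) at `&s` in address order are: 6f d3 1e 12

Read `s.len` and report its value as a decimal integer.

111

[0]=0x6f [1]=0xd3 [2]=0x1e [3]=0x12 (big-endian) → word 0x6fd31e12
len [24+:8] = (word>>24) & 0xff = 111  ←
addr_hi [16+:8] = (word>>16) & 0xff = 211
flags [12+:4] = (word>>12) & 0xf = 1
err [0+:12] = (word>>0) & 0xfff = 3602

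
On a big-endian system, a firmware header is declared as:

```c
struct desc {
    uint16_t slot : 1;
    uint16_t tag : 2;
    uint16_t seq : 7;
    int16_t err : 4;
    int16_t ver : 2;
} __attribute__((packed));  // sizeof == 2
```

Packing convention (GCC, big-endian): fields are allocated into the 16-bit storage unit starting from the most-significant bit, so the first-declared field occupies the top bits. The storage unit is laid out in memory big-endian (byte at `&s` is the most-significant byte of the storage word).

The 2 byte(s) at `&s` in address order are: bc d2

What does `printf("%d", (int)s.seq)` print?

115

[0]=0xbc [1]=0xd2 (big-endian) → word 0xbcd2
slot:1 @ bit 15 → (0xbcd2>>15)&0x1 = 0x1
tag:2 @ bit 13 → (0xbcd2>>13)&0x3 = 0x1
seq:7 @ bit 6 → (0xbcd2>>6)&0x7f = 0x73  ←
err:4 @ bit 2 → (0xbcd2>>2)&0xf = 0x4
ver:2 @ bit 0 → (0xbcd2>>0)&0x3 = 0x2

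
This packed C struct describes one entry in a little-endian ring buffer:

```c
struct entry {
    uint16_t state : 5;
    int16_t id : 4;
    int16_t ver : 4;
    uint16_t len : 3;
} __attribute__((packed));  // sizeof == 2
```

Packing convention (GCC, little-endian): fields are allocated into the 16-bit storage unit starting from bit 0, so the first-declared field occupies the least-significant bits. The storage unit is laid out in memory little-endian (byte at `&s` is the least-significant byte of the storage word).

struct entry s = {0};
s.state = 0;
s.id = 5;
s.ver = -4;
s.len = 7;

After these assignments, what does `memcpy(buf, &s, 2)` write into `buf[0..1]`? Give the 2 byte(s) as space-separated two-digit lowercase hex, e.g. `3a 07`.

state (5b) val=0 bits=0x0 at bit 0: 0x0000
id (4b) val=5 bits=0x5 at bit 5: 0x00a0
ver (4b) val=-4 bits=0xc at bit 9: 0x18a0
len (3b) val=7 bits=0x7 at bit 13: 0xf8a0
word = 0xf8a0 → little-endian bytes:
  [0]=0xa0  [1]=0xf8

a0 f8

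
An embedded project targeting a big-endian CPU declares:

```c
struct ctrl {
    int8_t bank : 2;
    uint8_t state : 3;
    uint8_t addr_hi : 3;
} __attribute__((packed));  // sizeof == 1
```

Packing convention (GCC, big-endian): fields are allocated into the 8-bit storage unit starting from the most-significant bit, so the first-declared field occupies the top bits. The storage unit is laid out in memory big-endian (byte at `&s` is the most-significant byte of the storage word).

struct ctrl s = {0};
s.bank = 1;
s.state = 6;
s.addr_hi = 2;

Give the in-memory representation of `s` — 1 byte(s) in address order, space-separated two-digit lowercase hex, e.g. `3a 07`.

72

[6+:2] bank=1 & 0x3 = 0x1; word=0x40
[3+:3] state=6 & 0x7 = 0x6; word=0x70
[0+:3] addr_hi=2 & 0x7 = 0x2; word=0x72
word = 0x72 → big-endian bytes:
  [0]=0x72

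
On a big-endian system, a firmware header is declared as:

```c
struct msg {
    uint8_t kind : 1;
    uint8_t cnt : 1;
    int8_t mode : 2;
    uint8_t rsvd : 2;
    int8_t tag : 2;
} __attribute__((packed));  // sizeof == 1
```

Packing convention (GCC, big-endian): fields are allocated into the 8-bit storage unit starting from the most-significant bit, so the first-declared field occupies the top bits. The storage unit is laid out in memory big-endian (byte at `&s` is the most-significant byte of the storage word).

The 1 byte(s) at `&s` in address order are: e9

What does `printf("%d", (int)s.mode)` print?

-2

[0]=0xe9 (big-endian) → word 0xe9
kind:1 @ bit 7 → (0xe9>>7)&0x1 = 0x1
cnt:1 @ bit 6 → (0xe9>>6)&0x1 = 0x1
mode:2 @ bit 4 → (0xe9>>4)&0x3 = 0x2  ←
rsvd:2 @ bit 2 → (0xe9>>2)&0x3 = 0x2
tag:2 @ bit 0 → (0xe9>>0)&0x3 = 0x1
mode signed 2b, MSB=1: 2 - 4 = -2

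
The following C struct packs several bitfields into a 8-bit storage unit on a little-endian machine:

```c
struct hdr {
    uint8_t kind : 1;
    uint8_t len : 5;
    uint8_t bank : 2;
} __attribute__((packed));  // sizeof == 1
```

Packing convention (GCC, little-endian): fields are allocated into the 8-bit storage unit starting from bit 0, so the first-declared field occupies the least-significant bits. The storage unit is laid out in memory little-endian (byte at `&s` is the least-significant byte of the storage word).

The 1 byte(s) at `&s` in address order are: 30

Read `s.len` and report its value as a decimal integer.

[0]=0x30 (little-endian) → word 0x30
kind [0+:1] = (word>>0) & 0x1 = 0
len [1+:5] = (word>>1) & 0x1f = 24  ←
bank [6+:2] = (word>>6) & 0x3 = 0

24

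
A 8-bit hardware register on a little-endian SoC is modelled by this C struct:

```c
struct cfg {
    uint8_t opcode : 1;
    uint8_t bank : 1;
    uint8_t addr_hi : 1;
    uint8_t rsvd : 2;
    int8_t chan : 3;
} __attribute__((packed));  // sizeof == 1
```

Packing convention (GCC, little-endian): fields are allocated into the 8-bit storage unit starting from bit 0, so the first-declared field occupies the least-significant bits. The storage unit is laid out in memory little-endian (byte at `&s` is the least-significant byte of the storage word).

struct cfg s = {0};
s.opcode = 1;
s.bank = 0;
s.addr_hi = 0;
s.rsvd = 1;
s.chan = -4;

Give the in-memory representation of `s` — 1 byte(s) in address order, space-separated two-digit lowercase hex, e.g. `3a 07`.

89

[0+:1] opcode=1 & 0x1 = 0x1; word=0x01
[1+:1] bank=0 & 0x1 = 0x0; word=0x01
[2+:1] addr_hi=0 & 0x1 = 0x0; word=0x01
[3+:2] rsvd=1 & 0x3 = 0x1; word=0x09
[5+:3] chan=-4 & 0x7 = 0x4; word=0x89
word = 0x89 → little-endian bytes:
  [0]=0x89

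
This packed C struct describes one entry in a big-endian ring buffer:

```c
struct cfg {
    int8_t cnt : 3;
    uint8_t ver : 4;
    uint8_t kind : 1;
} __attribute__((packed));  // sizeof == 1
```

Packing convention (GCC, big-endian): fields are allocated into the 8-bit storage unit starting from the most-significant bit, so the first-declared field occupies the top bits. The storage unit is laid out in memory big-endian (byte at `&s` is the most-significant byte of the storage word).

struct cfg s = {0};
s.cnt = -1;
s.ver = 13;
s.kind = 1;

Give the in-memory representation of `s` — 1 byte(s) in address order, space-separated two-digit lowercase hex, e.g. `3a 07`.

fb

cnt (3b) val=-1 bits=0x7 at bit 5: 0xe0
ver (4b) val=13 bits=0xd at bit 1: 0xfa
kind (1b) val=1 bits=0x1 at bit 0: 0xfb
word = 0xfb → big-endian bytes:
  [0]=0xfb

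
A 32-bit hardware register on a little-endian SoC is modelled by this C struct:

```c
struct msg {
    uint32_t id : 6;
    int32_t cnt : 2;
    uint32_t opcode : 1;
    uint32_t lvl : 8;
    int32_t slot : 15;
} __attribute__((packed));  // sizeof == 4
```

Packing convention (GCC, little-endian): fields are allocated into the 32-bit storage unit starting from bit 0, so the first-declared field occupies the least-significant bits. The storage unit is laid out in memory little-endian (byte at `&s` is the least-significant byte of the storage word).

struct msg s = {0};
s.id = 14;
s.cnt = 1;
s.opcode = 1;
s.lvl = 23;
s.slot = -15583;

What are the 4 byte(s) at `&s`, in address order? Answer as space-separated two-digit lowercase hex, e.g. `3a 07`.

id (6b) val=14 bits=0xe at bit 0: 0x0000000e
cnt (2b) val=1 bits=0x1 at bit 6: 0x0000004e
opcode (1b) val=1 bits=0x1 at bit 8: 0x0000014e
lvl (8b) val=23 bits=0x17 at bit 9: 0x00002f4e
slot (15b) val=-15583 bits=0x4321 at bit 17: 0x86422f4e
word = 0x86422f4e → little-endian bytes:
  [0]=0x4e  [1]=0x2f  [2]=0x42  [3]=0x86

4e 2f 42 86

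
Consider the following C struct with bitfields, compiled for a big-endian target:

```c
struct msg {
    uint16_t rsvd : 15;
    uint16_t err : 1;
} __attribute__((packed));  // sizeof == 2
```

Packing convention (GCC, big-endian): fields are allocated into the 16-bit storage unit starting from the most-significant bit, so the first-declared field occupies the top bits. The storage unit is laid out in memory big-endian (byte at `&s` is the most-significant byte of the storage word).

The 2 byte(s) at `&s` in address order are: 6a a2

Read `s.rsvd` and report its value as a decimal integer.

13649

[0]=0x6a [1]=0xa2 (big-endian) → word 0x6aa2
rsvd [1+:15] = (word>>1) & 0x7fff = 13649  ←
err [0+:1] = (word>>0) & 0x1 = 0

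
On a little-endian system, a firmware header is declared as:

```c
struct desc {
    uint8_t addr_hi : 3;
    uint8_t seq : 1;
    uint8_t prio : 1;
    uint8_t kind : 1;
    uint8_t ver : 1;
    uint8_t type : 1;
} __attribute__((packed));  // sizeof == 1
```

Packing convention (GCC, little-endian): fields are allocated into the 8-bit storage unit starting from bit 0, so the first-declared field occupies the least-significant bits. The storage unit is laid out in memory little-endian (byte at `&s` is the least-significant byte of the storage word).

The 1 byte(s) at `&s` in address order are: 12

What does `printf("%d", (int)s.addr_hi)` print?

2

[0]=0x12 (little-endian) → word 0x12
addr_hi:3 @ bit 0 → (0x12>>0)&0x7 = 0x2  ←
seq:1 @ bit 3 → (0x12>>3)&0x1 = 0x0
prio:1 @ bit 4 → (0x12>>4)&0x1 = 0x1
kind:1 @ bit 5 → (0x12>>5)&0x1 = 0x0
ver:1 @ bit 6 → (0x12>>6)&0x1 = 0x0
type:1 @ bit 7 → (0x12>>7)&0x1 = 0x0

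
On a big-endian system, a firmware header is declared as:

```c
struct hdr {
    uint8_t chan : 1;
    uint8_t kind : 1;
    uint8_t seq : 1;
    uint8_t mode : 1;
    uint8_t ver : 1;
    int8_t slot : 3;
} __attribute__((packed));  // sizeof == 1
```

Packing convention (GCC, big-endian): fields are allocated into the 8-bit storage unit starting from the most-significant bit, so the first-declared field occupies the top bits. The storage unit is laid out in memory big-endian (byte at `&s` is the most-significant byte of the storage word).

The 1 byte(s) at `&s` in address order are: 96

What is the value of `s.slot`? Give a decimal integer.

-2

[0]=0x96 (big-endian) → word 0x96
chan [7+:1] = (word>>7) & 0x1 = 1
kind [6+:1] = (word>>6) & 0x1 = 0
seq [5+:1] = (word>>5) & 0x1 = 0
mode [4+:1] = (word>>4) & 0x1 = 1
ver [3+:1] = (word>>3) & 0x1 = 0
slot [0+:3] = (word>>0) & 0x7 = 6  ←
slot signed 3b, MSB=1: 6 - 8 = -2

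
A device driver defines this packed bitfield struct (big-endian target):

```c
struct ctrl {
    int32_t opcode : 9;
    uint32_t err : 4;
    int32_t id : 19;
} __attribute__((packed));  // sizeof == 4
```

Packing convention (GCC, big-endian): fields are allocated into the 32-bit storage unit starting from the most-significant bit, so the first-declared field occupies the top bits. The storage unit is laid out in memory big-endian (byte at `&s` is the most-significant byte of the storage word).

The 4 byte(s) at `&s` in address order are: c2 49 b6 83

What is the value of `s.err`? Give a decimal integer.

[0]=0xc2 [1]=0x49 [2]=0xb6 [3]=0x83 (big-endian) → word 0xc249b683
opcode:9 @ bit 23 → (0xc249b683>>23)&0x1ff = 0x184
err:4 @ bit 19 → (0xc249b683>>19)&0xf = 0x9  ←
id:19 @ bit 0 → (0xc249b683>>0)&0x7ffff = 0x1b683

9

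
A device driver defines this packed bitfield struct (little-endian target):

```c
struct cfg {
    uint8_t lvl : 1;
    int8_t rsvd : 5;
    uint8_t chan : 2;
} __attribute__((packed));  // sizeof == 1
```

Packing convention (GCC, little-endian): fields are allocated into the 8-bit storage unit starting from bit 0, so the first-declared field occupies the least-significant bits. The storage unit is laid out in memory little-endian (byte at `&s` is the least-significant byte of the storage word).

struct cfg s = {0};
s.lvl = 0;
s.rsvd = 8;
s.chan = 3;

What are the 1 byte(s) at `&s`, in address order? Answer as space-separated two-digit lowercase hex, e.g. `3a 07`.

lvl:1 = 0 → 0x0 << 0 → word 0x00
rsvd:5 = 8 → 0x8 << 1 → word 0x10
chan:2 = 3 → 0x3 << 6 → word 0xd0
word = 0xd0 → little-endian bytes:
  [0]=0xd0

d0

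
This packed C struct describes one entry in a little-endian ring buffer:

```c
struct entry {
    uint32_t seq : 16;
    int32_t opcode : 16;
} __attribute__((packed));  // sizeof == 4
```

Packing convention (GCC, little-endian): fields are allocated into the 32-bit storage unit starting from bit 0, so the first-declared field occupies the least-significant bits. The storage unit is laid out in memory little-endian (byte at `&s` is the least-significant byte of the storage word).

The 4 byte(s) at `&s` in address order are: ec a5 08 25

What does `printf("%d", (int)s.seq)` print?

42476

[0]=0xec [1]=0xa5 [2]=0x08 [3]=0x25 (little-endian) → word 0x2508a5ec
seq:16 @ bit 0 → (0x2508a5ec>>0)&0xffff = 0xa5ec  ←
opcode:16 @ bit 16 → (0x2508a5ec>>16)&0xffff = 0x2508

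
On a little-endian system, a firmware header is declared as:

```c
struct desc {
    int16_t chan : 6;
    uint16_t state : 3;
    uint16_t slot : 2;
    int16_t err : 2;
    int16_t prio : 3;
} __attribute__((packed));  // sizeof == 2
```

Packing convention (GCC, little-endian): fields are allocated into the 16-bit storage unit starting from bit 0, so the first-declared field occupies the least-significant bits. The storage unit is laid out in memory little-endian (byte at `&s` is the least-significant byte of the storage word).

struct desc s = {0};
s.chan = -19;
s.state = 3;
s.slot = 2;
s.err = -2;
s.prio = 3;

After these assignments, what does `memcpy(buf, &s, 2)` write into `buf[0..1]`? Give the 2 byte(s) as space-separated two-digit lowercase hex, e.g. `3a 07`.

ed 74

chan:6 = -19 → 0x2d << 0 → word 0x002d
state:3 = 3 → 0x3 << 6 → word 0x00ed
slot:2 = 2 → 0x2 << 9 → word 0x04ed
err:2 = -2 → 0x2 << 11 → word 0x14ed
prio:3 = 3 → 0x3 << 13 → word 0x74ed
word = 0x74ed → little-endian bytes:
  [0]=0xed  [1]=0x74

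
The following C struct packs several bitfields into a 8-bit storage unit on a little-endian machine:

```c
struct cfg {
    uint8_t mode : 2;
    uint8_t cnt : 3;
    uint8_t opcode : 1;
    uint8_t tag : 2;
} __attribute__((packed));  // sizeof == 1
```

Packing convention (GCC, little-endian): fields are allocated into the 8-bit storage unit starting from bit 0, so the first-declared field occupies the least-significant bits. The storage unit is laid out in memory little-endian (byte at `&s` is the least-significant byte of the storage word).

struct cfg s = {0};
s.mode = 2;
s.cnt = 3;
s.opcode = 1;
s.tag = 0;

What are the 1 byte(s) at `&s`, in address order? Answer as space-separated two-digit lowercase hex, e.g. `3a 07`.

mode (2b) val=2 bits=0x2 at bit 0: 0x02
cnt (3b) val=3 bits=0x3 at bit 2: 0x0e
opcode (1b) val=1 bits=0x1 at bit 5: 0x2e
tag (2b) val=0 bits=0x0 at bit 6: 0x2e
word = 0x2e → little-endian bytes:
  [0]=0x2e

2e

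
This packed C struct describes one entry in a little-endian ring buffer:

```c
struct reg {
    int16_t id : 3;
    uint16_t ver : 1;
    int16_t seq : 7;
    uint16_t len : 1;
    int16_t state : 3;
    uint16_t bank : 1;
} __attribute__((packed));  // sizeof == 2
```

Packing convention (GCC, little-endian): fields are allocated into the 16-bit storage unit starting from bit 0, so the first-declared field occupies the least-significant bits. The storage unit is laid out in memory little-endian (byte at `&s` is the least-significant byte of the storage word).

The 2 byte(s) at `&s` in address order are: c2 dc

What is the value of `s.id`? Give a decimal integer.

2

[0]=0xc2 [1]=0xdc (little-endian) → word 0xdcc2
id [0+:3] = (word>>0) & 0x7 = 2  ←
ver [3+:1] = (word>>3) & 0x1 = 0
seq [4+:7] = (word>>4) & 0x7f = 76
len [11+:1] = (word>>11) & 0x1 = 1
state [12+:3] = (word>>12) & 0x7 = 5
bank [15+:1] = (word>>15) & 0x1 = 1
id signed 3b, MSB=0: value = 2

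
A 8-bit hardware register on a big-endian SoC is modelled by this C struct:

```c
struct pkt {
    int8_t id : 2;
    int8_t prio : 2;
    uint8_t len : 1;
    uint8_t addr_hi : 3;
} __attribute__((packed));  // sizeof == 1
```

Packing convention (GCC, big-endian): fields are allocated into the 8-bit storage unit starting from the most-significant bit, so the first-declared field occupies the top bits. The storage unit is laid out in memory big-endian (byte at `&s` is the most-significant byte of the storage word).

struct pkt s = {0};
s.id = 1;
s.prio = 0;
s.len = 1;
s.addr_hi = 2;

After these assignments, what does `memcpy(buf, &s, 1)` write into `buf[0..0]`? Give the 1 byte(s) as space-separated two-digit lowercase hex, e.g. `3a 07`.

id:2 = 1 → 0x1 << 6 → word 0x40
prio:2 = 0 → 0x0 << 4 → word 0x40
len:1 = 1 → 0x1 << 3 → word 0x48
addr_hi:3 = 2 → 0x2 << 0 → word 0x4a
word = 0x4a → big-endian bytes:
  [0]=0x4a

4a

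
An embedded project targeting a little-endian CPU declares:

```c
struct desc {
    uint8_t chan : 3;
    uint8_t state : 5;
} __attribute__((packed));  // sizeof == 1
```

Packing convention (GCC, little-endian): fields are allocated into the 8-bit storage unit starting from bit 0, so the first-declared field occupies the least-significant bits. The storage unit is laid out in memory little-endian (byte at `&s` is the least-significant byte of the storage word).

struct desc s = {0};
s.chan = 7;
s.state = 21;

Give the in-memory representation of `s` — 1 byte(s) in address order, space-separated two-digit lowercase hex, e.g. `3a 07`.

af

chan (3b) val=7 bits=0x7 at bit 0: 0x07
state (5b) val=21 bits=0x15 at bit 3: 0xaf
word = 0xaf → little-endian bytes:
  [0]=0xaf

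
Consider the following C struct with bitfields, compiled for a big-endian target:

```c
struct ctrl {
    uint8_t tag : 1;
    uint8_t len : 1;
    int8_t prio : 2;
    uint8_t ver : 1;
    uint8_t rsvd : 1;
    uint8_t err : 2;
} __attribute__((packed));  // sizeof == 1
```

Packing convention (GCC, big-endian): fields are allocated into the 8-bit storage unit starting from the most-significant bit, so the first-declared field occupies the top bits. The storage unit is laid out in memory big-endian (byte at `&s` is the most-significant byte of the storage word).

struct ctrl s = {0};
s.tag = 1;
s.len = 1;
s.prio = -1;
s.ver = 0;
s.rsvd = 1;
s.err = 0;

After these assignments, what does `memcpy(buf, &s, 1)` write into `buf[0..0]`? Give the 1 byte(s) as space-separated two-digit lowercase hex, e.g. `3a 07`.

f4

[7+:1] tag=1 & 0x1 = 0x1; word=0x80
[6+:1] len=1 & 0x1 = 0x1; word=0xc0
[4+:2] prio=-1 & 0x3 = 0x3; word=0xf0
[3+:1] ver=0 & 0x1 = 0x0; word=0xf0
[2+:1] rsvd=1 & 0x1 = 0x1; word=0xf4
[0+:2] err=0 & 0x3 = 0x0; word=0xf4
word = 0xf4 → big-endian bytes:
  [0]=0xf4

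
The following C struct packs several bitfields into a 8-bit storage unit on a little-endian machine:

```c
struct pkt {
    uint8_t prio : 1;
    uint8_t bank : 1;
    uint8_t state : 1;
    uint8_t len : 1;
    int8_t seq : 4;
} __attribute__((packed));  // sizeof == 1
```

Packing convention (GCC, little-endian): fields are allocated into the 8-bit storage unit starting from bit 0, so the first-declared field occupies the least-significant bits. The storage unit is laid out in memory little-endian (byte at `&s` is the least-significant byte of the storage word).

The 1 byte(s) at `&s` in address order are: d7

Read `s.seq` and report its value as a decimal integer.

[0]=0xd7 (little-endian) → word 0xd7
prio:1 @ bit 0 → (0xd7>>0)&0x1 = 0x1
bank:1 @ bit 1 → (0xd7>>1)&0x1 = 0x1
state:1 @ bit 2 → (0xd7>>2)&0x1 = 0x1
len:1 @ bit 3 → (0xd7>>3)&0x1 = 0x0
seq:4 @ bit 4 → (0xd7>>4)&0xf = 0xd  ←
seq signed 4b, MSB=1: 13 - 16 = -3

-3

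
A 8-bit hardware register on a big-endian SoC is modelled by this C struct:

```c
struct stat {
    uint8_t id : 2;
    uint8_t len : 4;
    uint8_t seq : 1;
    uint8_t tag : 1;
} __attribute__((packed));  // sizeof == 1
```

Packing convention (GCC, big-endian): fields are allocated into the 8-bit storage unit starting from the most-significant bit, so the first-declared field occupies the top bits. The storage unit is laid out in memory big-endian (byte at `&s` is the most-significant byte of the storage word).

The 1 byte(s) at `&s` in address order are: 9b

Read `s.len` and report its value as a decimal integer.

6

[0]=0x9b (big-endian) → word 0x9b
id:2 @ bit 6 → (0x9b>>6)&0x3 = 0x2
len:4 @ bit 2 → (0x9b>>2)&0xf = 0x6  ←
seq:1 @ bit 1 → (0x9b>>1)&0x1 = 0x1
tag:1 @ bit 0 → (0x9b>>0)&0x1 = 0x1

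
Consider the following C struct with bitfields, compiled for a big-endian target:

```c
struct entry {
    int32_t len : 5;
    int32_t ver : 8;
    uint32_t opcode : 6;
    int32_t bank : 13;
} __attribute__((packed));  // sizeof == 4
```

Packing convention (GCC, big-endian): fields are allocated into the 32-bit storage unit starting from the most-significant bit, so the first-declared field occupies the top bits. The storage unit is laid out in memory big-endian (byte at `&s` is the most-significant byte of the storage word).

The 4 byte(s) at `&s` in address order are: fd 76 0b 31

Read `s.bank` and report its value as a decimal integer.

2865

[0]=0xfd [1]=0x76 [2]=0x0b [3]=0x31 (big-endian) → word 0xfd760b31
len:5 @ bit 27 → (0xfd760b31>>27)&0x1f = 0x1f
ver:8 @ bit 19 → (0xfd760b31>>19)&0xff = 0xae
opcode:6 @ bit 13 → (0xfd760b31>>13)&0x3f = 0x30
bank:13 @ bit 0 → (0xfd760b31>>0)&0x1fff = 0xb31  ←
bank signed 13b, MSB=0: value = 2865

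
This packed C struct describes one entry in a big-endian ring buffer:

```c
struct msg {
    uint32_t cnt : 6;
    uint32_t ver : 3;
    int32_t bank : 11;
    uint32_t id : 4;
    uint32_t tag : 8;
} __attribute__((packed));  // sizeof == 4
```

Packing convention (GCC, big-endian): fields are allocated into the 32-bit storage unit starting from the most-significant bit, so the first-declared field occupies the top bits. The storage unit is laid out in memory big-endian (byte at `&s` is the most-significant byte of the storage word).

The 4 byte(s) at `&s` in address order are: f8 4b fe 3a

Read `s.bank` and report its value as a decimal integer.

[0]=0xf8 [1]=0x4b [2]=0xfe [3]=0x3a (big-endian) → word 0xf84bfe3a
cnt:6 @ bit 26 → (0xf84bfe3a>>26)&0x3f = 0x3e
ver:3 @ bit 23 → (0xf84bfe3a>>23)&0x7 = 0x0
bank:11 @ bit 12 → (0xf84bfe3a>>12)&0x7ff = 0x4bf  ←
id:4 @ bit 8 → (0xf84bfe3a>>8)&0xf = 0xe
tag:8 @ bit 0 → (0xf84bfe3a>>0)&0xff = 0x3a
bank signed 11b, MSB=1: 1215 - 2048 = -833

-833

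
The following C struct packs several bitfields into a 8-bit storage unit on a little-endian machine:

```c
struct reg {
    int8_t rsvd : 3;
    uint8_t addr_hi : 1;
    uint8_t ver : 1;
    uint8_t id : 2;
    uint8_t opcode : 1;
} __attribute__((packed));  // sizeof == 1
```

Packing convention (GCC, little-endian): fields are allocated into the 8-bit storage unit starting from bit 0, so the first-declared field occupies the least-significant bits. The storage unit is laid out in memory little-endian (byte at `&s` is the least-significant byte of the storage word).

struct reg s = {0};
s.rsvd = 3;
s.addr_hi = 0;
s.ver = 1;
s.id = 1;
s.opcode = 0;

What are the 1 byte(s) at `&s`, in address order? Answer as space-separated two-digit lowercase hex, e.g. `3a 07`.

[0+:3] rsvd=3 & 0x7 = 0x3; word=0x03
[3+:1] addr_hi=0 & 0x1 = 0x0; word=0x03
[4+:1] ver=1 & 0x1 = 0x1; word=0x13
[5+:2] id=1 & 0x3 = 0x1; word=0x33
[7+:1] opcode=0 & 0x1 = 0x0; word=0x33
word = 0x33 → little-endian bytes:
  [0]=0x33

33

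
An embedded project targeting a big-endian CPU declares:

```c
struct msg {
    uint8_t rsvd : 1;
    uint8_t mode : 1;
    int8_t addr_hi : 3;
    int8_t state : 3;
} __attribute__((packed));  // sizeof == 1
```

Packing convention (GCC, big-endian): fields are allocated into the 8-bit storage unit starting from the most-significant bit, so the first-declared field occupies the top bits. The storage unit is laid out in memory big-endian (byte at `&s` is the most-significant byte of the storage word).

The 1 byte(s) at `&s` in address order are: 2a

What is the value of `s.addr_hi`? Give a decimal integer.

[0]=0x2a (big-endian) → word 0x2a
rsvd:1 @ bit 7 → (0x2a>>7)&0x1 = 0x0
mode:1 @ bit 6 → (0x2a>>6)&0x1 = 0x0
addr_hi:3 @ bit 3 → (0x2a>>3)&0x7 = 0x5  ←
state:3 @ bit 0 → (0x2a>>0)&0x7 = 0x2
addr_hi signed 3b, MSB=1: 5 - 8 = -3

-3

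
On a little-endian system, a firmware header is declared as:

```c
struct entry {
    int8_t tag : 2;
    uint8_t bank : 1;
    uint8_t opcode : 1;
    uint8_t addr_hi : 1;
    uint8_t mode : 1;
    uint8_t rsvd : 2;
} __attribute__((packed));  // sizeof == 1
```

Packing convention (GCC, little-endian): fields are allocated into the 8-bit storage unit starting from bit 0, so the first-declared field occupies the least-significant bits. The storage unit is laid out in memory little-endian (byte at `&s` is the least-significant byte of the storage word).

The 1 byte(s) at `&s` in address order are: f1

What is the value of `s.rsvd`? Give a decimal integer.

[0]=0xf1 (little-endian) → word 0xf1
tag [0+:2] = (word>>0) & 0x3 = 1
bank [2+:1] = (word>>2) & 0x1 = 0
opcode [3+:1] = (word>>3) & 0x1 = 0
addr_hi [4+:1] = (word>>4) & 0x1 = 1
mode [5+:1] = (word>>5) & 0x1 = 1
rsvd [6+:2] = (word>>6) & 0x3 = 3  ←

3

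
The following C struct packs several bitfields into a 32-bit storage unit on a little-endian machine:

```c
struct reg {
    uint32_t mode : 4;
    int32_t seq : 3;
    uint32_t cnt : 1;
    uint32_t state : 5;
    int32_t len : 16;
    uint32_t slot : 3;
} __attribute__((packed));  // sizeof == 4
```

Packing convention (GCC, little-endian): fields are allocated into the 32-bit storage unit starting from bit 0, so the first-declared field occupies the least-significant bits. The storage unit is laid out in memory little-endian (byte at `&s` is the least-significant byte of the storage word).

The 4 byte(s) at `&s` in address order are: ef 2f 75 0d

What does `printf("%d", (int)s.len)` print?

[0]=0xef [1]=0x2f [2]=0x75 [3]=0x0d (little-endian) → word 0x0d752fef
mode:4 @ bit 0 → (0x0d752fef>>0)&0xf = 0xf
seq:3 @ bit 4 → (0x0d752fef>>4)&0x7 = 0x6
cnt:1 @ bit 7 → (0x0d752fef>>7)&0x1 = 0x1
state:5 @ bit 8 → (0x0d752fef>>8)&0x1f = 0xf
len:16 @ bit 13 → (0x0d752fef>>13)&0xffff = 0x6ba9  ←
slot:3 @ bit 29 → (0x0d752fef>>29)&0x7 = 0x0
len signed 16b, MSB=0: value = 27561

27561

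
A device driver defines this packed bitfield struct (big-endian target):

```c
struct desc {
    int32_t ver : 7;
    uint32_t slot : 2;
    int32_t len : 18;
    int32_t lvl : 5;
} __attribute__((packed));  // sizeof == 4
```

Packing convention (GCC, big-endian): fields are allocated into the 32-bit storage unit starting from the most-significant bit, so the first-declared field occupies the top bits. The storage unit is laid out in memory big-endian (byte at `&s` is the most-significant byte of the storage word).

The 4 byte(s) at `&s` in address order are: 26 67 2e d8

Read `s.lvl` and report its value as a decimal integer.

-8

[0]=0x26 [1]=0x67 [2]=0x2e [3]=0xd8 (big-endian) → word 0x26672ed8
ver [25+:7] = (word>>25) & 0x7f = 19
slot [23+:2] = (word>>23) & 0x3 = 0
len [5+:18] = (word>>5) & 0x3ffff = 211318
lvl [0+:5] = (word>>0) & 0x1f = 24  ←
lvl signed 5b, MSB=1: 24 - 32 = -8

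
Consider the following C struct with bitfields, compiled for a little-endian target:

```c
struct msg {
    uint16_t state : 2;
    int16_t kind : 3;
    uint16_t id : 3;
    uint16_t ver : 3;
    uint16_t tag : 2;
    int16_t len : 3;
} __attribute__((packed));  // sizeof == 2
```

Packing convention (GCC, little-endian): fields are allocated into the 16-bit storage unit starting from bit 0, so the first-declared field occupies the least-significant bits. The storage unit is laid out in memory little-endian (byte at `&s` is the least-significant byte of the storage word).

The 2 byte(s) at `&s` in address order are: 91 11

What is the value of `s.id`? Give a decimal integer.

4

[0]=0x91 [1]=0x11 (little-endian) → word 0x1191
state [0+:2] = (word>>0) & 0x3 = 1
kind [2+:3] = (word>>2) & 0x7 = 4
id [5+:3] = (word>>5) & 0x7 = 4  ←
ver [8+:3] = (word>>8) & 0x7 = 1
tag [11+:2] = (word>>11) & 0x3 = 2
len [13+:3] = (word>>13) & 0x7 = 0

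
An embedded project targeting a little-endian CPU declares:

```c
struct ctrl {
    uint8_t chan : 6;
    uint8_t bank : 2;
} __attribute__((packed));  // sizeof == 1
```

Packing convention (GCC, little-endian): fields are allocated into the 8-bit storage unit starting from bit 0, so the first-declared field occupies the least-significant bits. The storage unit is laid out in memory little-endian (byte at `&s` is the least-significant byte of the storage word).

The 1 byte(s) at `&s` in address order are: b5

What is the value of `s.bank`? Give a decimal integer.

[0]=0xb5 (little-endian) → word 0xb5
chan:6 @ bit 0 → (0xb5>>0)&0x3f = 0x35
bank:2 @ bit 6 → (0xb5>>6)&0x3 = 0x2  ←

2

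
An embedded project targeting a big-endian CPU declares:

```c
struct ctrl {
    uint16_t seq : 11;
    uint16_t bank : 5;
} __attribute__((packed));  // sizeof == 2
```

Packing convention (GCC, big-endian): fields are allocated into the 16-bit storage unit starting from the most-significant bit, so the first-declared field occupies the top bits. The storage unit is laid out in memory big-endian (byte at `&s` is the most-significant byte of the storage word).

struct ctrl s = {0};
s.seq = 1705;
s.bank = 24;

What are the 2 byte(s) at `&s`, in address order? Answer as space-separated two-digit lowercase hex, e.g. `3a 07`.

[5+:11] seq=1705 & 0x7ff = 0x6a9; word=0xd520
[0+:5] bank=24 & 0x1f = 0x18; word=0xd538
word = 0xd538 → big-endian bytes:
  [0]=0xd5  [1]=0x38

d5 38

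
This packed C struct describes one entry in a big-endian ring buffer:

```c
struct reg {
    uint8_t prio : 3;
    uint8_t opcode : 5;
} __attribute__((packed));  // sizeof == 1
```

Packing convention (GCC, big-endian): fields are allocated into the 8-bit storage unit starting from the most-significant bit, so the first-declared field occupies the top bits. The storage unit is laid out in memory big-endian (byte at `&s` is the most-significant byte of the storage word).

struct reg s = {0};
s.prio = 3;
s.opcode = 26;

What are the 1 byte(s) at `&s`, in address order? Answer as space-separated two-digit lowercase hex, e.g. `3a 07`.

7a

prio (3b) val=3 bits=0x3 at bit 5: 0x60
opcode (5b) val=26 bits=0x1a at bit 0: 0x7a
word = 0x7a → big-endian bytes:
  [0]=0x7a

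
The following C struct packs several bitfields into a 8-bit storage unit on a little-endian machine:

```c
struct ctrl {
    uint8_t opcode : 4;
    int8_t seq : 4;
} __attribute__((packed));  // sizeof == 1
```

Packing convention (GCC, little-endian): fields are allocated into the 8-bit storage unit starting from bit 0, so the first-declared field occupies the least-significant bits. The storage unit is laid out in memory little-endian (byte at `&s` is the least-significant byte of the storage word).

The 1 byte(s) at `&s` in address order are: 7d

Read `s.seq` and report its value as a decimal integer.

7

[0]=0x7d (little-endian) → word 0x7d
opcode:4 @ bit 0 → (0x7d>>0)&0xf = 0xd
seq:4 @ bit 4 → (0x7d>>4)&0xf = 0x7  ←
seq signed 4b, MSB=0: value = 7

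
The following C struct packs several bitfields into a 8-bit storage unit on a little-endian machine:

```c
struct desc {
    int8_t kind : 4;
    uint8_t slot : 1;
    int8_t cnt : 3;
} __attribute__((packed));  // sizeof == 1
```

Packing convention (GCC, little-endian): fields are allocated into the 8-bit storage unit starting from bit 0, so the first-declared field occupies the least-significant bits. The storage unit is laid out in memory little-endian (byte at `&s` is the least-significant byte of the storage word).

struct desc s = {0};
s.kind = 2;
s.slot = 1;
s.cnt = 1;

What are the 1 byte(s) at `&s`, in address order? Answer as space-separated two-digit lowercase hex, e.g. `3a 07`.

kind (4b) val=2 bits=0x2 at bit 0: 0x02
slot (1b) val=1 bits=0x1 at bit 4: 0x12
cnt (3b) val=1 bits=0x1 at bit 5: 0x32
word = 0x32 → little-endian bytes:
  [0]=0x32

32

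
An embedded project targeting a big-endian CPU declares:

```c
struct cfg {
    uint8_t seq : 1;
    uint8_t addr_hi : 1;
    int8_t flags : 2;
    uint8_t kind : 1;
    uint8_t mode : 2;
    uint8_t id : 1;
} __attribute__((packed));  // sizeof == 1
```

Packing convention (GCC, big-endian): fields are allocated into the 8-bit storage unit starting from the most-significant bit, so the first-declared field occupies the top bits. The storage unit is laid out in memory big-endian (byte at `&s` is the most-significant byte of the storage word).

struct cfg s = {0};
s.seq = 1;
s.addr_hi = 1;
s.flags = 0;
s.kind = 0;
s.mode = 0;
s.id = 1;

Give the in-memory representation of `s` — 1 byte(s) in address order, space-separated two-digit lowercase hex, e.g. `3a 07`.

c1

seq (1b) val=1 bits=0x1 at bit 7: 0x80
addr_hi (1b) val=1 bits=0x1 at bit 6: 0xc0
flags (2b) val=0 bits=0x0 at bit 4: 0xc0
kind (1b) val=0 bits=0x0 at bit 3: 0xc0
mode (2b) val=0 bits=0x0 at bit 1: 0xc0
id (1b) val=1 bits=0x1 at bit 0: 0xc1
word = 0xc1 → big-endian bytes:
  [0]=0xc1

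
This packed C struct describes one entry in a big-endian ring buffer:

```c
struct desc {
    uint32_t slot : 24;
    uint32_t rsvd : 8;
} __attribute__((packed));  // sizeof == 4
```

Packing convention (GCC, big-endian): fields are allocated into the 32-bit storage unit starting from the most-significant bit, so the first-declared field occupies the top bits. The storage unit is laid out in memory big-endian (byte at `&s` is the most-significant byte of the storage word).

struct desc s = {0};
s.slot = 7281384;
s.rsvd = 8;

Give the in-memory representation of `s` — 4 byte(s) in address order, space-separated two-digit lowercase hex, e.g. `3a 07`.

[8+:24] slot=7281384 & 0xffffff = 0x6f1ae8; word=0x6f1ae800
[0+:8] rsvd=8 & 0xff = 0x8; word=0x6f1ae808
word = 0x6f1ae808 → big-endian bytes:
  [0]=0x6f  [1]=0x1a  [2]=0xe8  [3]=0x08

6f 1a e8 08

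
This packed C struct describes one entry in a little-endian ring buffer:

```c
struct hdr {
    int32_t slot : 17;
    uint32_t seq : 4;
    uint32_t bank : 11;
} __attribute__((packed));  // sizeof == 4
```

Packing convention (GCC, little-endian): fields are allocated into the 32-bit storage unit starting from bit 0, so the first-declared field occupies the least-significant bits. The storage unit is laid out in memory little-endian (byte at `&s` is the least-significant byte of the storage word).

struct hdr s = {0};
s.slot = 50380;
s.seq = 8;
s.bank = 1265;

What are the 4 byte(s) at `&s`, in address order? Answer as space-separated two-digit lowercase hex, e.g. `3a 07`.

cc c4 30 9e

slot (17b) val=50380 bits=0xc4cc at bit 0: 0x0000c4cc
seq (4b) val=8 bits=0x8 at bit 17: 0x0010c4cc
bank (11b) val=1265 bits=0x4f1 at bit 21: 0x9e30c4cc
word = 0x9e30c4cc → little-endian bytes:
  [0]=0xcc  [1]=0xc4  [2]=0x30  [3]=0x9e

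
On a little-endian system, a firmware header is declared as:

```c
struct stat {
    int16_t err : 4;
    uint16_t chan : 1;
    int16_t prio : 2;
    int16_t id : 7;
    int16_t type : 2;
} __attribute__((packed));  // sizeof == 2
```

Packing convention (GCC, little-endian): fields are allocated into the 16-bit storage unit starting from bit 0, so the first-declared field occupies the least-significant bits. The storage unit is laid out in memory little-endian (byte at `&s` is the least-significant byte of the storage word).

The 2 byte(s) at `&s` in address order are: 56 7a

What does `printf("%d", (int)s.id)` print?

[0]=0x56 [1]=0x7a (little-endian) → word 0x7a56
err:4 @ bit 0 → (0x7a56>>0)&0xf = 0x6
chan:1 @ bit 4 → (0x7a56>>4)&0x1 = 0x1
prio:2 @ bit 5 → (0x7a56>>5)&0x3 = 0x2
id:7 @ bit 7 → (0x7a56>>7)&0x7f = 0x74  ←
type:2 @ bit 14 → (0x7a56>>14)&0x3 = 0x1
id signed 7b, MSB=1: 116 - 128 = -12

-12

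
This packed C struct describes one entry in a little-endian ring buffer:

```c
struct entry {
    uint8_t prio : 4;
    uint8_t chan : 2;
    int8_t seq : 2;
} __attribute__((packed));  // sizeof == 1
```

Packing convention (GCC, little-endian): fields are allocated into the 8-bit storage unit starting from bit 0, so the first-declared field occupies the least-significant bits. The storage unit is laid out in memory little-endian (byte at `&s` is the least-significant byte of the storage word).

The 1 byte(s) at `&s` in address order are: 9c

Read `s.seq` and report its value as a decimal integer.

[0]=0x9c (little-endian) → word 0x9c
prio:4 @ bit 0 → (0x9c>>0)&0xf = 0xc
chan:2 @ bit 4 → (0x9c>>4)&0x3 = 0x1
seq:2 @ bit 6 → (0x9c>>6)&0x3 = 0x2  ←
seq signed 2b, MSB=1: 2 - 4 = -2

-2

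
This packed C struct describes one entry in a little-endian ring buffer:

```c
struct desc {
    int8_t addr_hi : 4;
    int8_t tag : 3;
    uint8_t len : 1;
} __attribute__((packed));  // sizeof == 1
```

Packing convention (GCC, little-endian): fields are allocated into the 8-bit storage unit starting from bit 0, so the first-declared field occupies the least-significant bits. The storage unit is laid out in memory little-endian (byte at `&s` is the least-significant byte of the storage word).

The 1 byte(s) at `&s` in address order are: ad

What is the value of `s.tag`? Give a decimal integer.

[0]=0xad (little-endian) → word 0xad
addr_hi [0+:4] = (word>>0) & 0xf = 13
tag [4+:3] = (word>>4) & 0x7 = 2  ←
len [7+:1] = (word>>7) & 0x1 = 1
tag signed 3b, MSB=0: value = 2

2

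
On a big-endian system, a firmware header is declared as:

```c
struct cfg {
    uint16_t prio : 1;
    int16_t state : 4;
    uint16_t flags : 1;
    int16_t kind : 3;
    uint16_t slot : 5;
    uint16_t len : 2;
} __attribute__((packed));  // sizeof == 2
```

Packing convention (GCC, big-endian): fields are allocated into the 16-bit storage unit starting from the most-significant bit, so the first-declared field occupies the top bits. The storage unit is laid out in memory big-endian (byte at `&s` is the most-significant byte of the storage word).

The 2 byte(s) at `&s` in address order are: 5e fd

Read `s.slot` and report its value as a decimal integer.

[0]=0x5e [1]=0xfd (big-endian) → word 0x5efd
prio [15+:1] = (word>>15) & 0x1 = 0
state [11+:4] = (word>>11) & 0xf = 11
flags [10+:1] = (word>>10) & 0x1 = 1
kind [7+:3] = (word>>7) & 0x7 = 5
slot [2+:5] = (word>>2) & 0x1f = 31  ←
len [0+:2] = (word>>0) & 0x3 = 1

31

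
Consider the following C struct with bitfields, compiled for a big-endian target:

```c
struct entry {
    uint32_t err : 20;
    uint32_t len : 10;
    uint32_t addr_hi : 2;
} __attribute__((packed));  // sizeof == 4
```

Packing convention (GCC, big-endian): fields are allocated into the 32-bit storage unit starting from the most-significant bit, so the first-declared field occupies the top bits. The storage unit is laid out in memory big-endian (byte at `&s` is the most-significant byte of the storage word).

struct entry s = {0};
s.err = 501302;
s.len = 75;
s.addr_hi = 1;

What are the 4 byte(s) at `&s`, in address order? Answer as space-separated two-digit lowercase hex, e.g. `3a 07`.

7a 63 61 2d

[12+:20] err=501302 & 0xfffff = 0x7a636; word=0x7a636000
[2+:10] len=75 & 0x3ff = 0x4b; word=0x7a63612c
[0+:2] addr_hi=1 & 0x3 = 0x1; word=0x7a63612d
word = 0x7a63612d → big-endian bytes:
  [0]=0x7a  [1]=0x63  [2]=0x61  [3]=0x2d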